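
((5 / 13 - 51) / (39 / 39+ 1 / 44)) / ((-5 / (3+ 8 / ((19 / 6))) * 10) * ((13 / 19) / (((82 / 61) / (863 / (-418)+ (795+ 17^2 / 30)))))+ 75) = 217078477 / 15882274720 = 0.01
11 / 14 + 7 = 109 / 14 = 7.79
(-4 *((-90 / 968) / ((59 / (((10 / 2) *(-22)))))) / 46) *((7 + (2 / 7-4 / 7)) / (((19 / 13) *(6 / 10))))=-229125 / 1985291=-0.12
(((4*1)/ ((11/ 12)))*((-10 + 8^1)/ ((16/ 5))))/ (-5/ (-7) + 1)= -35/ 22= -1.59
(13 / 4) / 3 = 13 / 12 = 1.08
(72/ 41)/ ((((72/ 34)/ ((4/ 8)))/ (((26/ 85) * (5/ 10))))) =13/ 205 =0.06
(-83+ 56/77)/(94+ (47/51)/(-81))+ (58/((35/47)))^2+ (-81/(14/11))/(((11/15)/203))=-120879764447201/10463795650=-11552.19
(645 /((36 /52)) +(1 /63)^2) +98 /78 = 48136045 /51597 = 932.92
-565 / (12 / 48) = -2260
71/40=1.78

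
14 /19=0.74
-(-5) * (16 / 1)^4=327680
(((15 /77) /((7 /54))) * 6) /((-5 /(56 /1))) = -7776 /77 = -100.99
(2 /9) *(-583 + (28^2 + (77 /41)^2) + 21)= 758222 /15129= 50.12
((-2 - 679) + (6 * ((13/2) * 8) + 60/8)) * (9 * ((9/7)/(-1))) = 58563/14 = 4183.07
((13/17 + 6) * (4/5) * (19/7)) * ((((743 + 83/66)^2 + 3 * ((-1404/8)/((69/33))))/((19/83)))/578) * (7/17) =4604079966427/181908738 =25309.83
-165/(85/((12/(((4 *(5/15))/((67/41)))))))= -19899/697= -28.55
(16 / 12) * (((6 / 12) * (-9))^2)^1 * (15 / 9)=45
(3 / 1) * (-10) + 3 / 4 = -117 / 4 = -29.25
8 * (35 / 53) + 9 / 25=7477 / 1325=5.64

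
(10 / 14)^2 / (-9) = -0.06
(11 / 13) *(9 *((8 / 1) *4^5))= 811008 / 13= 62385.23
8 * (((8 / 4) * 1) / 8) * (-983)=-1966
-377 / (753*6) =-377 / 4518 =-0.08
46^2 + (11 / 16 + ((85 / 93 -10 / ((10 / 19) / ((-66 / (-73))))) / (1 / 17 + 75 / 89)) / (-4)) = 19642706351 / 9260196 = 2121.20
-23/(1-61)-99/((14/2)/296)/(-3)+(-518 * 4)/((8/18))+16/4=-1370119/420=-3262.19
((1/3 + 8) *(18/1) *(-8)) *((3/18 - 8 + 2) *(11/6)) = 38500/3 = 12833.33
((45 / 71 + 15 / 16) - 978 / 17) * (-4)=1080663 / 4828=223.83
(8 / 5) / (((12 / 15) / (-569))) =-1138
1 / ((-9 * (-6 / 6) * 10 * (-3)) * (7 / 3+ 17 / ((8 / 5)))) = -4 / 13995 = -0.00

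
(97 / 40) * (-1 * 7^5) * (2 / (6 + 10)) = -1630279 / 320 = -5094.62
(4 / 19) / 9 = 4 / 171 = 0.02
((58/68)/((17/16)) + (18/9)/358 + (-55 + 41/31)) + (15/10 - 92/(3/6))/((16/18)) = -6624571297/25658576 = -258.18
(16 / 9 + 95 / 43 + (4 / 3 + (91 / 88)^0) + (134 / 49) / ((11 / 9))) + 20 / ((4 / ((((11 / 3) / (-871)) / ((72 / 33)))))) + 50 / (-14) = 803742267 / 161497336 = 4.98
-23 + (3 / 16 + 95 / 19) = -285 / 16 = -17.81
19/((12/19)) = 361/12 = 30.08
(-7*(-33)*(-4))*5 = -4620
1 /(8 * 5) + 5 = 201 /40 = 5.02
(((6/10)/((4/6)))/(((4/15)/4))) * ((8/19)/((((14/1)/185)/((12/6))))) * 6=119880/133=901.35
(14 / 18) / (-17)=-0.05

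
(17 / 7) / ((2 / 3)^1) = 51 / 14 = 3.64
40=40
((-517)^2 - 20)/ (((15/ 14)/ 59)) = 220764194/ 15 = 14717612.93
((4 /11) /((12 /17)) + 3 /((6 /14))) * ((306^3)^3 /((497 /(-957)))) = -169177466546763665337004032 /497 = -340397316995500332670028.20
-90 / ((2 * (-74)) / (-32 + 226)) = 4365 / 37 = 117.97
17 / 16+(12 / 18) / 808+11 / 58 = 1.25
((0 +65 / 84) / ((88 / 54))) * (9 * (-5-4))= -47385 / 1232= -38.46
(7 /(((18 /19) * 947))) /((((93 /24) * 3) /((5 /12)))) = 0.00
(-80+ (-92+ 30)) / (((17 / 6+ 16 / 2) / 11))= -9372 / 65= -144.18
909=909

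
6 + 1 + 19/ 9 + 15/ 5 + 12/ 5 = 653/ 45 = 14.51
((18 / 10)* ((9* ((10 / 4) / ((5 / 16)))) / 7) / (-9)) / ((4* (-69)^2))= -2 / 18515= -0.00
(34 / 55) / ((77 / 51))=1734 / 4235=0.41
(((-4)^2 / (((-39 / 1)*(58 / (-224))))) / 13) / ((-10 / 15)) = -896 / 4901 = -0.18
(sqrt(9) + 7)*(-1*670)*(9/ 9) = -6700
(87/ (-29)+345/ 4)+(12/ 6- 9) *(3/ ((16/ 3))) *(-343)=22941/ 16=1433.81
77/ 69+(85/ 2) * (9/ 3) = 128.62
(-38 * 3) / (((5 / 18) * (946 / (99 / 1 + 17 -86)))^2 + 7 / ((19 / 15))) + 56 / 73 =-0.62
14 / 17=0.82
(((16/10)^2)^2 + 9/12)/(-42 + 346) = 961/40000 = 0.02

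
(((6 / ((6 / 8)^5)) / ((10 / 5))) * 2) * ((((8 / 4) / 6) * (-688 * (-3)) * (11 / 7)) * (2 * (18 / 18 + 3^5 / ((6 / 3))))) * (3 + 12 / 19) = 12476907520 / 513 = 24321457.15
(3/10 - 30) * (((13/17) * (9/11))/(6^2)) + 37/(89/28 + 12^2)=-741991/2802280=-0.26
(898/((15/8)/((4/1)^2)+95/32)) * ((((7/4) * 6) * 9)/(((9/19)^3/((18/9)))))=5518806272/10665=517468.94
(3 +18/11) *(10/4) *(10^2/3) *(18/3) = 25500/11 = 2318.18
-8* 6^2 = -288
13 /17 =0.76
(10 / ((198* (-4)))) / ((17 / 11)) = -5 / 612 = -0.01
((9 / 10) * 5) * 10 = 45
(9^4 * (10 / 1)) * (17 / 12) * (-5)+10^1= -929455 / 2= -464727.50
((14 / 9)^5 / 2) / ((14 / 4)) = 76832 / 59049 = 1.30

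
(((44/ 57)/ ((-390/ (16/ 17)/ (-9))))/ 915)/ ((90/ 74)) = 13024/ 864469125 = 0.00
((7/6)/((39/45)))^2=1225/676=1.81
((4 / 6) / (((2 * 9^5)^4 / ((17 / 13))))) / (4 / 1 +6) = 17 / 37931916232257617859120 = 0.00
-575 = -575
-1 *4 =-4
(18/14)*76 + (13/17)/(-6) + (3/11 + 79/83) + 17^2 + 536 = 602216003/651882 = 923.81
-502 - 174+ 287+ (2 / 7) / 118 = -160656 / 413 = -389.00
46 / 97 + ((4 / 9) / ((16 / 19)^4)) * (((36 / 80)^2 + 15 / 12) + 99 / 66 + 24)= 138997288397 / 5721292800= 24.29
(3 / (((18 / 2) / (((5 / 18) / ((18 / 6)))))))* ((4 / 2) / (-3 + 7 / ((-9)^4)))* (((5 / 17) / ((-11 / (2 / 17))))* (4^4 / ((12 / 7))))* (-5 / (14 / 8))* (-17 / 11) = 0.04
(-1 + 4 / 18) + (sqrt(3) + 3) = sqrt(3) + 20 / 9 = 3.95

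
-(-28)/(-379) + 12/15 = 1376/1895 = 0.73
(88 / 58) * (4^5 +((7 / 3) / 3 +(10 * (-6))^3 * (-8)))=684693812 / 261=2623347.94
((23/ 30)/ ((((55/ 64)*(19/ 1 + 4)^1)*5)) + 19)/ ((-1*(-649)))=78407/ 2677125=0.03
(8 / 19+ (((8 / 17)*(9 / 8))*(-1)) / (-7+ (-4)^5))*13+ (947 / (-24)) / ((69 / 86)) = -12049496705 / 275734764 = -43.70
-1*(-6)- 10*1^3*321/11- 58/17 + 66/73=-288.33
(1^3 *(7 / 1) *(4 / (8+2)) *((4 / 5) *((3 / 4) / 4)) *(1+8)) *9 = 34.02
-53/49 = -1.08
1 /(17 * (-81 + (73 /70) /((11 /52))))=-385 /497879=-0.00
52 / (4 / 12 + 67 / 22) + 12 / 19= 67884 / 4237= 16.02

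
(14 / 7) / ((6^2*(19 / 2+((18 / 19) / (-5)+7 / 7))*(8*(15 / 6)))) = 19 / 70524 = 0.00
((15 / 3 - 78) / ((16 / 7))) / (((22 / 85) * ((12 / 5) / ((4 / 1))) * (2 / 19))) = -4126325 / 2112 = -1953.75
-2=-2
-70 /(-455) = 2 /13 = 0.15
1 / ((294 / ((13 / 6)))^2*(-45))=-169 / 140026320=-0.00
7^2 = 49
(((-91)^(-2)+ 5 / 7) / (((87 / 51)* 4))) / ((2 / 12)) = 5202 / 8281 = 0.63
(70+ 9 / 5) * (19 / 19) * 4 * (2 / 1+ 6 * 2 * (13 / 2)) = 22976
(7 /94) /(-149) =-7 /14006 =-0.00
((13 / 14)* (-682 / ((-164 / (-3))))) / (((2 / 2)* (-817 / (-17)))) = -226083 / 937916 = -0.24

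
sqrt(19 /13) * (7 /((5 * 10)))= 7 * sqrt(247) /650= 0.17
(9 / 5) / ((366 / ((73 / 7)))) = 219 / 4270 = 0.05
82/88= 41/44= 0.93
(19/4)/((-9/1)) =-19/36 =-0.53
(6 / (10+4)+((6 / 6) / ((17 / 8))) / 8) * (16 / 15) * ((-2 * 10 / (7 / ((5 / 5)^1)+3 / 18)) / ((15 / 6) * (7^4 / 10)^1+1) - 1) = -19282912 / 36919155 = -0.52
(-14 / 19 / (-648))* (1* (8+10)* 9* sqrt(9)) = 21 / 38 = 0.55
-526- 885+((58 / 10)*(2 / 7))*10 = -9761 / 7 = -1394.43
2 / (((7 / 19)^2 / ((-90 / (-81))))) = 7220 / 441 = 16.37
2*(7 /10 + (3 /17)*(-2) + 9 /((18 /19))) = 1674 /85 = 19.69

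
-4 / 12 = -1 / 3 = -0.33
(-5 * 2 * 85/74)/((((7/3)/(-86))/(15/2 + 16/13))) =12445275/3367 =3696.25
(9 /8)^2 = 1.27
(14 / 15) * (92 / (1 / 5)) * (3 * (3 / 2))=1932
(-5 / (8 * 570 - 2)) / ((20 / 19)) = -19 / 18232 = -0.00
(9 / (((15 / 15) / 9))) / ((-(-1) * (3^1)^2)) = 9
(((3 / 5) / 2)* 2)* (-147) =-441 / 5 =-88.20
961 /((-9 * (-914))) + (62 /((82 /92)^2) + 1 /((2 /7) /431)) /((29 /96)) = 2106150680717 /401009274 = 5252.12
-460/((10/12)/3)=-1656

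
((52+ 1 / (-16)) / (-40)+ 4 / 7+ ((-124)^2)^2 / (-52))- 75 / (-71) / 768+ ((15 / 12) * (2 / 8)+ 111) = -37599541076807 / 8270080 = -4546454.34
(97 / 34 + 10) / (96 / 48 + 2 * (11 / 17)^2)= 7429 / 1640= 4.53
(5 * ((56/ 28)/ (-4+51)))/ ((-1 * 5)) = -2/ 47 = -0.04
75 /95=0.79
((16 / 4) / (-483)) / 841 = -4 / 406203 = -0.00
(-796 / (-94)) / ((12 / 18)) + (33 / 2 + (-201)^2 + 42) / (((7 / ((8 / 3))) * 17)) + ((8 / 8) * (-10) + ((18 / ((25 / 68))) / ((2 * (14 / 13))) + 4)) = 130888647 / 139825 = 936.09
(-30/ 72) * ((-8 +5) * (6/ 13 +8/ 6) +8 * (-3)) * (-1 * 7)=-6685/ 78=-85.71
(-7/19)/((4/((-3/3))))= 7/76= 0.09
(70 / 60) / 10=7 / 60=0.12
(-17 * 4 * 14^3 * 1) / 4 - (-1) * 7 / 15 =-699713 / 15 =-46647.53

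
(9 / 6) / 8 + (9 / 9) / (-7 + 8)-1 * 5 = -61 / 16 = -3.81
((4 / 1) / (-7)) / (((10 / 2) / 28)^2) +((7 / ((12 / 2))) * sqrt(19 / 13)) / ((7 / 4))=-448 / 25 +2 * sqrt(247) / 39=-17.11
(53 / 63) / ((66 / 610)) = 16165 / 2079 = 7.78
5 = 5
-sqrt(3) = -1.73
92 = 92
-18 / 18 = -1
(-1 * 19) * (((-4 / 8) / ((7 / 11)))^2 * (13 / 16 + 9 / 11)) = -8569 / 448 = -19.13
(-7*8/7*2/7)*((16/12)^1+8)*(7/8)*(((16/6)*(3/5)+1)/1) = -728/15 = -48.53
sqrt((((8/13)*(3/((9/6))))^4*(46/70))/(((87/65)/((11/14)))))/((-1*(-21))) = 128*sqrt(572286)/2161341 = 0.04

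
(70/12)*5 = 175/6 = 29.17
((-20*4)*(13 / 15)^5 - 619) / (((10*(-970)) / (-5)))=-99951313 / 294637500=-0.34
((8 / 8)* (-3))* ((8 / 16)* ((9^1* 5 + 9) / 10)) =-81 / 10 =-8.10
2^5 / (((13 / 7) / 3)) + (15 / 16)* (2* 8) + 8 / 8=880 / 13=67.69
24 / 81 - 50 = -1342 / 27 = -49.70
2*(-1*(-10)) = 20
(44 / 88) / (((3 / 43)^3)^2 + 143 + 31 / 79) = 499387680871 / 143216801353326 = 0.00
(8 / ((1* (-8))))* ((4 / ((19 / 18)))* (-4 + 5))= -72 / 19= -3.79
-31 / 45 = -0.69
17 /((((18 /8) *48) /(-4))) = -17 /27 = -0.63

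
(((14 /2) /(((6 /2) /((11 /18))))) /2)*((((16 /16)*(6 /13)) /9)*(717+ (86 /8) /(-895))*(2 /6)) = 197644909 /22618440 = 8.74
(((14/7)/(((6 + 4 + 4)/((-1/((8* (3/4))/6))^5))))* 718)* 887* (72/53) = -45854352/371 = -123596.64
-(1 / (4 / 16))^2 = -16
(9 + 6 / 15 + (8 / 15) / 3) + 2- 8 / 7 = 3287 / 315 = 10.43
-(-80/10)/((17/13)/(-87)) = -9048/17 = -532.24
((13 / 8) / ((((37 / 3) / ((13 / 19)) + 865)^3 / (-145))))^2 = 12502888300179225 / 106759739192140466954496741376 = 0.00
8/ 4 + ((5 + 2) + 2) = 11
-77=-77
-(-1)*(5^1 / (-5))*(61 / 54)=-61 / 54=-1.13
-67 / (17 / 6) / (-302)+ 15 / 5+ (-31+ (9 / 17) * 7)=-62162 / 2567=-24.22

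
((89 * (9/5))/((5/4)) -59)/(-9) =-1729/225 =-7.68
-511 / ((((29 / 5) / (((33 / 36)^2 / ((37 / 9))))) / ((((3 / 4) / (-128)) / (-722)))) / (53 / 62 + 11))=-681686775 / 393476276224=-0.00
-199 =-199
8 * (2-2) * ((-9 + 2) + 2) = 0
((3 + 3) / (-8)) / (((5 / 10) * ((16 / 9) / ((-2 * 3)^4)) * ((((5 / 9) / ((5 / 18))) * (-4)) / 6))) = 820.12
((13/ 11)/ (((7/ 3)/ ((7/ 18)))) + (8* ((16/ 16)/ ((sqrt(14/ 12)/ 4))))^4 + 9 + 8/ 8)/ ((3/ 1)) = 2491449553/ 9702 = 256797.52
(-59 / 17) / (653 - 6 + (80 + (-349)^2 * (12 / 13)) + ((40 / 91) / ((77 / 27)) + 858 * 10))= -413413 / 14501409649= -0.00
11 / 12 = 0.92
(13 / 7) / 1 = 13 / 7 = 1.86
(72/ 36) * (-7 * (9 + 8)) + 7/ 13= -3087/ 13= -237.46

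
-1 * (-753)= 753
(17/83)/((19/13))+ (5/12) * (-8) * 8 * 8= -1008617/4731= -213.19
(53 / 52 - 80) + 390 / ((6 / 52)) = 171653 / 52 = 3301.02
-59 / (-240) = 59 / 240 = 0.25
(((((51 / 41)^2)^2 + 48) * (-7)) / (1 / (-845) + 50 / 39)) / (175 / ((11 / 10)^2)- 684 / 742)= -113435906513484555 / 59190594412141106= -1.92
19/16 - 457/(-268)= 3101/1072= 2.89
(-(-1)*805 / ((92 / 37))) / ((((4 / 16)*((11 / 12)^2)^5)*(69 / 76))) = 2031302328975360 / 596560765823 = 3405.02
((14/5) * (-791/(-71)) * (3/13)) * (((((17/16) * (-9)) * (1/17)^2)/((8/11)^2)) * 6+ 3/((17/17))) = 75895659/4016896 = 18.89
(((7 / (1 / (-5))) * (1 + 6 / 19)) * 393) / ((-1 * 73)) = 343875 / 1387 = 247.93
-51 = -51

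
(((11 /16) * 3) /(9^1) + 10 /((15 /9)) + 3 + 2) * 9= 1617 /16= 101.06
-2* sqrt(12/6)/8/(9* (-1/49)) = 49* sqrt(2)/36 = 1.92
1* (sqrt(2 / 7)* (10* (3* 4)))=120* sqrt(14) / 7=64.14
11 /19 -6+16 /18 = -775 /171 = -4.53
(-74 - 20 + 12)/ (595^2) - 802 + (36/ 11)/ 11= -34342559072/ 42837025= -801.70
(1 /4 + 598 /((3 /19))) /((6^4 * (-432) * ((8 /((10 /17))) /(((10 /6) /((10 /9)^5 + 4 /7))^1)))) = -554925 /1516027904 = -0.00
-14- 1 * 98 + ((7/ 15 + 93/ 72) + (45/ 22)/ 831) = -40307863/ 365640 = -110.24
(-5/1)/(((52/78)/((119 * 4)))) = -3570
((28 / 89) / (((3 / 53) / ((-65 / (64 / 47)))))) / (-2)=1133405 / 8544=132.66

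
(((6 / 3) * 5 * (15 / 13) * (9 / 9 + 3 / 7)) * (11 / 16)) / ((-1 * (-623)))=4125 / 226772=0.02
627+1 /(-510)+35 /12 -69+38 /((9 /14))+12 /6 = 1903399 /3060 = 622.03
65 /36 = 1.81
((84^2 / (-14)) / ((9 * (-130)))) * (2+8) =56 / 13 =4.31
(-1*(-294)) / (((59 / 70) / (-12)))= -246960 / 59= -4185.76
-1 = -1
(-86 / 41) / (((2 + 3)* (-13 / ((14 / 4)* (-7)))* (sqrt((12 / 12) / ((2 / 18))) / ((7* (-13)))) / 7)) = 103243 / 615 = 167.87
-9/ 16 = -0.56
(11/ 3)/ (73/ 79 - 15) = -869/ 3336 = -0.26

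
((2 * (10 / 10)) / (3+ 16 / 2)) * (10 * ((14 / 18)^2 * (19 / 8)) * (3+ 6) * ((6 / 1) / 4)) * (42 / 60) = 6517 / 264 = 24.69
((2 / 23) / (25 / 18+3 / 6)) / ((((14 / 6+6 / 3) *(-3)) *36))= -1 / 10166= -0.00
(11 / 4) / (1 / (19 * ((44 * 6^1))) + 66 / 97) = 1338018 / 331153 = 4.04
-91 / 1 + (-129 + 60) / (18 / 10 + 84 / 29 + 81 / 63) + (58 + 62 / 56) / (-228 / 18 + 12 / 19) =-5675477 / 52822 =-107.45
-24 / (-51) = 0.47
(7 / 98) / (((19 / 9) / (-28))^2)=12.57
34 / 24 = 17 / 12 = 1.42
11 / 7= 1.57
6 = 6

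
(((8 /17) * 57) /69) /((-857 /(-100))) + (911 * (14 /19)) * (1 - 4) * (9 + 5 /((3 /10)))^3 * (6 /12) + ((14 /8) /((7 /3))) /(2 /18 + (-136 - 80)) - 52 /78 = -7581916194093407299 /445334644044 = -17025210.81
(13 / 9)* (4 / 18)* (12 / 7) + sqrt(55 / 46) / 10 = sqrt(2530) / 460 + 104 / 189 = 0.66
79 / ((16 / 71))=350.56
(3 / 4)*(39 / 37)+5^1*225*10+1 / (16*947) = 6307463233 / 560624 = 11250.79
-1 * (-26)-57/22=515/22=23.41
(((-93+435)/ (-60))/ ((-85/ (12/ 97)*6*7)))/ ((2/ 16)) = 456/ 288575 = 0.00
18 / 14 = 9 / 7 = 1.29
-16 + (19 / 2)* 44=402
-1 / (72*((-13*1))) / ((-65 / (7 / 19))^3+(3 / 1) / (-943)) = -323449 / 1662602443776144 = -0.00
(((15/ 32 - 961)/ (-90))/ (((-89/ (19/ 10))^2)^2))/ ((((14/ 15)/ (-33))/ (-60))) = 18883903863/ 4015503424000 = 0.00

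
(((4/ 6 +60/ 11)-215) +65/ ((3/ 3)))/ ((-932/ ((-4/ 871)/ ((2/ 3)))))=-2374/ 2232373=-0.00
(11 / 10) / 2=11 / 20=0.55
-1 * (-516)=516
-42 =-42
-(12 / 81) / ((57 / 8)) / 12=-8 / 4617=-0.00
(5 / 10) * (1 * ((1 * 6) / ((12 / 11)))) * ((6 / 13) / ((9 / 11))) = 121 / 78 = 1.55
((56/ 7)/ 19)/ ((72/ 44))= 44/ 171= 0.26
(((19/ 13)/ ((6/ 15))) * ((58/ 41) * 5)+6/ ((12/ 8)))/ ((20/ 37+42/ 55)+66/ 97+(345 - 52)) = 3139962265/ 31035781439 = 0.10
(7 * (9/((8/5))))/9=35/8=4.38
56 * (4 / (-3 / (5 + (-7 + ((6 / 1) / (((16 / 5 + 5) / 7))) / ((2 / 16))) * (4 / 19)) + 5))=47.13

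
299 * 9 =2691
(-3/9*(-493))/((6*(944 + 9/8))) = 1972/68049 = 0.03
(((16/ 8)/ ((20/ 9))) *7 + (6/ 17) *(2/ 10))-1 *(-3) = 1593/ 170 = 9.37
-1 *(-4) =4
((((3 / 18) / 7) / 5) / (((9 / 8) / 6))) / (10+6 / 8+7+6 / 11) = 352 / 253575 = 0.00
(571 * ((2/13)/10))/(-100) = -571/6500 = -0.09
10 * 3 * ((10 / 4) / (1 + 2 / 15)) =1125 / 17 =66.18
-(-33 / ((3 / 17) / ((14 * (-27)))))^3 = -353183347988856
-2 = -2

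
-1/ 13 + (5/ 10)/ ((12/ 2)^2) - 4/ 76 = -2057/ 17784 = -0.12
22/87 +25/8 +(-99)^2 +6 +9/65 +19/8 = 110983801/11310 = 9812.89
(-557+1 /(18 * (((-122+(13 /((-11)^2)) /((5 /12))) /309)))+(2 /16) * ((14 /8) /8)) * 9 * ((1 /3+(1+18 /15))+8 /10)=-78784607725 /4713856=-16713.41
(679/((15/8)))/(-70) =-388/75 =-5.17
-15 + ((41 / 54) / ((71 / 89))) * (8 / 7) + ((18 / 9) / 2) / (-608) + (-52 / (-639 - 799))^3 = -42194791378486277 / 3032566990131168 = -13.91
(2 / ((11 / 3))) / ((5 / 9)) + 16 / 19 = 1906 / 1045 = 1.82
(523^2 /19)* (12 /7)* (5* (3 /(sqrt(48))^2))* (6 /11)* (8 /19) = 49235220 /27797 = 1771.24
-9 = -9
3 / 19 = 0.16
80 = 80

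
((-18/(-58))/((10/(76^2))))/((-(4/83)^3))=-1601496.52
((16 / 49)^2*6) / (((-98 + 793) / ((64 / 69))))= 32768 / 38379985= 0.00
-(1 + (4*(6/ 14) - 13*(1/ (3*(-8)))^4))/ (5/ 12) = -6303653/ 967680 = -6.51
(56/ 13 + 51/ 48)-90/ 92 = 4.39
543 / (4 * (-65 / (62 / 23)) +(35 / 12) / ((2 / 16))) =-50499 / 6800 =-7.43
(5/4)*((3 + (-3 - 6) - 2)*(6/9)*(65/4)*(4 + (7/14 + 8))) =-1354.17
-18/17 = -1.06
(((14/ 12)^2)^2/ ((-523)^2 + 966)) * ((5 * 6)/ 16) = 2401/ 189730944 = 0.00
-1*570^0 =-1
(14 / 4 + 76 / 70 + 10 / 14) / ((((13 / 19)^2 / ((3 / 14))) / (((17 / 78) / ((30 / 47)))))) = 15287267 / 18454800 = 0.83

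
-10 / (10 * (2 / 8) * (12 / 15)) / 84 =-5 / 84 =-0.06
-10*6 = -60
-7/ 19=-0.37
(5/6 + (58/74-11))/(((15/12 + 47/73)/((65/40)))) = -8.05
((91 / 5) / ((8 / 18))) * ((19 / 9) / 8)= 1729 / 160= 10.81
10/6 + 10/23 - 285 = -19520/69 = -282.90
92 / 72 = 23 / 18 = 1.28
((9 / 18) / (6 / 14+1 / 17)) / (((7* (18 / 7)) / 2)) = 119 / 1044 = 0.11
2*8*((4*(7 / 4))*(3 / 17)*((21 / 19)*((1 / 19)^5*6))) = 42336 / 799779977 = 0.00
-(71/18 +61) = -1169/18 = -64.94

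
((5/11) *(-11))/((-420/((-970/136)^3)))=-114084125/26412288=-4.32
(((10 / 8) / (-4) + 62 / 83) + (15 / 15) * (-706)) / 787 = -936991 / 1045136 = -0.90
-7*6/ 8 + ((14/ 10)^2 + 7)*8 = 6643/ 100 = 66.43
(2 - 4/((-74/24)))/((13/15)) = 3.80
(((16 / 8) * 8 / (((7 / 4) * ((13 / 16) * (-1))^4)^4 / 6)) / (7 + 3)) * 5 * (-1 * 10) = -2266735911777429702574080 / 1597665278648814798241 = -1418.78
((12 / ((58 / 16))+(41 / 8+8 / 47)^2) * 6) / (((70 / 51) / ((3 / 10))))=11799094851 / 286993280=41.11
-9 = -9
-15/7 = -2.14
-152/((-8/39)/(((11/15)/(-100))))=-2717/500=-5.43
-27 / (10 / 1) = -27 / 10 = -2.70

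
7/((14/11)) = 11/2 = 5.50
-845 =-845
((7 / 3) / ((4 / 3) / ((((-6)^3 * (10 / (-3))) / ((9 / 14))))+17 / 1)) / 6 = 980 / 42843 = 0.02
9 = 9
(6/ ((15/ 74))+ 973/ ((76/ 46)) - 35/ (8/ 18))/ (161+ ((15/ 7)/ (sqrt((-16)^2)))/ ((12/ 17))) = 7657552/ 2286745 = 3.35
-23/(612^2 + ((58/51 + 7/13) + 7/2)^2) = -40440348/658598826913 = -0.00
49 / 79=0.62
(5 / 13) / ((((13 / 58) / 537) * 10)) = 92.15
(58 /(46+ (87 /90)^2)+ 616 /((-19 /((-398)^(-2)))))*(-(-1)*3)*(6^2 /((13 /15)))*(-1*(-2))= 127234044062640 /413178102727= 307.94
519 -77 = 442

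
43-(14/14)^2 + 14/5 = 224/5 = 44.80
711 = 711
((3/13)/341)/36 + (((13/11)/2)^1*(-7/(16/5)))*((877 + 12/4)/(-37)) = 60510487/1968252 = 30.74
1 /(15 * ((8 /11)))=11 /120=0.09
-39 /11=-3.55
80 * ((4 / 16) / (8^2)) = 5 / 16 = 0.31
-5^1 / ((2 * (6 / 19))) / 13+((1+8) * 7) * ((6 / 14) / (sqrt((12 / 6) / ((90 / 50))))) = -95 / 156+81 * sqrt(10) / 10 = 25.01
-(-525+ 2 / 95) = 49873 / 95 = 524.98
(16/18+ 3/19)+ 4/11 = 2653/1881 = 1.41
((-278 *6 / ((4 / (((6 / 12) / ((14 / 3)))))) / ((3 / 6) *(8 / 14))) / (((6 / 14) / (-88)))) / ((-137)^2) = 32109 / 18769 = 1.71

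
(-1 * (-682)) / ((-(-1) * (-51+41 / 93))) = -31713 / 2351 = -13.49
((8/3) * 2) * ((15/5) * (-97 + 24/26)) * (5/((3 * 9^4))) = -99920/255879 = -0.39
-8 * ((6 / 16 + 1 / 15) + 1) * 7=-1211 / 15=-80.73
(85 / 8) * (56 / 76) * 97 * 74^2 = 4158517.63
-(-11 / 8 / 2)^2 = -121 / 256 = -0.47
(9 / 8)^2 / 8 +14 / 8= 977 / 512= 1.91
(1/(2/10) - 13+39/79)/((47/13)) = -7709/3713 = -2.08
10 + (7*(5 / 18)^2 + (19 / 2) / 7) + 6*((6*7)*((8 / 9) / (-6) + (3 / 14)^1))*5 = 95.23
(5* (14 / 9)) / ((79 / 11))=770 / 711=1.08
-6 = -6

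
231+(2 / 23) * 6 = 5325 / 23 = 231.52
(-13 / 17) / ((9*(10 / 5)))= -13 / 306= -0.04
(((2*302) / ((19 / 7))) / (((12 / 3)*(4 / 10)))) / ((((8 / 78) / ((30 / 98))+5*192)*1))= 0.14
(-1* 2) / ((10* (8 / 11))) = -11 / 40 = -0.28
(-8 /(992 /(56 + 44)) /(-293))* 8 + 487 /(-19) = -25.61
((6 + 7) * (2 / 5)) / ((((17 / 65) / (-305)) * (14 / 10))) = -515450 / 119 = -4331.51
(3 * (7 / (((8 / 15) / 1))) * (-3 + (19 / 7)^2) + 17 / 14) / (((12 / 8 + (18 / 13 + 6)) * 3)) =63037 / 9702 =6.50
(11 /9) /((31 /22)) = 242 /279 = 0.87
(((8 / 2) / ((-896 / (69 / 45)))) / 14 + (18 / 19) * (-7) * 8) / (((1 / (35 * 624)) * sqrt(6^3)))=-616417841 * sqrt(6) / 19152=-78838.20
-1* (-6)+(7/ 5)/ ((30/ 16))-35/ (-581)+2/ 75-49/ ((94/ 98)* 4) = -6948893/ 1170300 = -5.94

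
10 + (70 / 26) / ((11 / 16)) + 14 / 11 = 2172 / 143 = 15.19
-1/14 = -0.07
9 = 9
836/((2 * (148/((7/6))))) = 1463/444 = 3.30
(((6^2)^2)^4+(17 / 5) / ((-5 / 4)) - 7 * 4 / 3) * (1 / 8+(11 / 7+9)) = 30175800617123.64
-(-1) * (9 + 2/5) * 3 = 141/5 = 28.20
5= 5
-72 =-72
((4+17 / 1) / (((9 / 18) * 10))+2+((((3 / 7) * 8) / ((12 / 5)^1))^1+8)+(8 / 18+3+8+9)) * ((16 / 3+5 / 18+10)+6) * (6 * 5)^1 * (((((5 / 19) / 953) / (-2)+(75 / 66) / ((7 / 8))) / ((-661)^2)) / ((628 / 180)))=0.02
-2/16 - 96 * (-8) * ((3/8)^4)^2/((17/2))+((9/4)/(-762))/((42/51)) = -46180277/495222784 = -0.09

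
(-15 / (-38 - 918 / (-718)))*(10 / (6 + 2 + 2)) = 5385 / 13183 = 0.41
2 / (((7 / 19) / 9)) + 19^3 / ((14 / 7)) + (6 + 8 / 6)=146399 / 42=3485.69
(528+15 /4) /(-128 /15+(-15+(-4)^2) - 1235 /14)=-223335 /40214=-5.55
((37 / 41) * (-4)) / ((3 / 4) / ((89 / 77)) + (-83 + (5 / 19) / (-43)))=43046096 / 982104529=0.04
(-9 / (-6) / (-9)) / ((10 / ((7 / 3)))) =-7 / 180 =-0.04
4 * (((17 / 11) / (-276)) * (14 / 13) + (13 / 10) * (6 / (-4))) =-386003 / 49335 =-7.82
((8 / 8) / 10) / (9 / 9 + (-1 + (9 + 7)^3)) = 1 / 40960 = 0.00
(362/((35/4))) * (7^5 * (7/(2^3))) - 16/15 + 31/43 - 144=78466708/129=608269.05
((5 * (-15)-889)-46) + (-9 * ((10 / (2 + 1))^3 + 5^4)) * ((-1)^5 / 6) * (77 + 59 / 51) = 35161285 / 459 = 76604.11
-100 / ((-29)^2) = -100 / 841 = -0.12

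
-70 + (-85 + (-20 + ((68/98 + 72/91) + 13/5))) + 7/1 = -522069/3185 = -163.91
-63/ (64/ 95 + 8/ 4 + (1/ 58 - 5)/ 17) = -347130/ 13117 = -26.46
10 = 10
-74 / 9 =-8.22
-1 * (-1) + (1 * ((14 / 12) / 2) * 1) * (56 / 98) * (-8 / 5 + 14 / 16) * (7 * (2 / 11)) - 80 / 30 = -1303 / 660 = -1.97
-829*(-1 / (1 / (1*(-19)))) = -15751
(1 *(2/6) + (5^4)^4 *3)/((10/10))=1373291015626/3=457763671875.33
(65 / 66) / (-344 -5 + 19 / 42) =-455 / 161029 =-0.00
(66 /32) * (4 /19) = 33 /76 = 0.43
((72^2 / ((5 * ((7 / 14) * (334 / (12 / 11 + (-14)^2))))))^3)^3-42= 2861003812662623067393593111001233071047816073833590912448423702 / 465277922591983781666168818900390625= 6149021205915939076881472000.00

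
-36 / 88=-9 / 22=-0.41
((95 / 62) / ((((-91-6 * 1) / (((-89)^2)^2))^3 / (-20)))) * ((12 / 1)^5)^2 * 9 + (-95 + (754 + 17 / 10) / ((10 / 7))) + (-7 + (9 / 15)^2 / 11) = 5753224635251516236618340455118817847707 / 1244885972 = 4621487240320124867322660000000.00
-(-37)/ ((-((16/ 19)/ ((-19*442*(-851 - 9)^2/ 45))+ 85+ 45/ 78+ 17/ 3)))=-81870863295/ 201897066539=-0.41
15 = 15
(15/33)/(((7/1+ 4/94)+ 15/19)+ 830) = 4465/8230024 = 0.00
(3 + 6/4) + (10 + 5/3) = 97/6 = 16.17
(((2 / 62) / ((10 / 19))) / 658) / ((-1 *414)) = -19 / 84447720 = -0.00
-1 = -1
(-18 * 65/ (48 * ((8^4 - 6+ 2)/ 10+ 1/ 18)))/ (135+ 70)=-1755/ 6040612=-0.00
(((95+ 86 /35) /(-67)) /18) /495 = -379 /2321550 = -0.00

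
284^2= 80656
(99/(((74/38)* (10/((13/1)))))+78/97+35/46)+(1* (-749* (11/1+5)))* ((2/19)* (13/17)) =-119582412813/133313405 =-897.00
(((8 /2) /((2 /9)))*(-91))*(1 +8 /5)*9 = -191646 /5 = -38329.20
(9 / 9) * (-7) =-7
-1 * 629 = -629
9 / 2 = 4.50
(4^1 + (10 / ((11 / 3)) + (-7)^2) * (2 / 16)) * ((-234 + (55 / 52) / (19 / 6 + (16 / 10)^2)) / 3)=-1603163517 / 1965392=-815.70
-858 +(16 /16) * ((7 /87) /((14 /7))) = -149285 /174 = -857.96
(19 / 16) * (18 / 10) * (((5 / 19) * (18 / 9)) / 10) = 9 / 80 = 0.11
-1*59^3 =-205379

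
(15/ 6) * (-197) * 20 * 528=-5200800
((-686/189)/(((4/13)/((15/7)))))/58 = -455/1044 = -0.44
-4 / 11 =-0.36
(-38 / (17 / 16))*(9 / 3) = -1824 / 17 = -107.29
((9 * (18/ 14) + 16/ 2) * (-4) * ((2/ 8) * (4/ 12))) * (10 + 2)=-78.29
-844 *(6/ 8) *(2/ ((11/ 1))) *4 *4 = -20256/ 11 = -1841.45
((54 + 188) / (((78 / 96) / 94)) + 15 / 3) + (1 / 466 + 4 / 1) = 28006.54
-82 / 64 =-41 / 32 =-1.28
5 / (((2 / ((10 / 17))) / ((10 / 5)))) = 50 / 17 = 2.94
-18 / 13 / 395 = -18 / 5135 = -0.00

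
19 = 19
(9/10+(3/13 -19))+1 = -2193/130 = -16.87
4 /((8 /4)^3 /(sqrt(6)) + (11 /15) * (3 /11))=1.15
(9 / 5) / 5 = 9 / 25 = 0.36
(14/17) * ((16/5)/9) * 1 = 224/765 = 0.29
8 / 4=2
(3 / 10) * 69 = 207 / 10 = 20.70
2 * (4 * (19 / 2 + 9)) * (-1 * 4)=-592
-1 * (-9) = 9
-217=-217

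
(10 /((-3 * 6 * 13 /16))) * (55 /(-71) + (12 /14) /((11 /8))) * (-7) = -66160 /91377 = -0.72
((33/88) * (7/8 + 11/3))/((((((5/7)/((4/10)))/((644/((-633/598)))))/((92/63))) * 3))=-120684473/427275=-282.45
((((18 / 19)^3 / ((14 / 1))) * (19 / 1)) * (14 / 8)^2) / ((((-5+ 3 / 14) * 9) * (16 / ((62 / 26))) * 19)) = -123039 / 191174048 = -0.00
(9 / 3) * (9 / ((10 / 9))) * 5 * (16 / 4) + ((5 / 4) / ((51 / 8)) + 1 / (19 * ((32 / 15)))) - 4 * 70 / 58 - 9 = 424791049 / 899232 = 472.39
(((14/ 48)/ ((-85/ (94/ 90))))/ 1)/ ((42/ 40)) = -47/ 13770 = -0.00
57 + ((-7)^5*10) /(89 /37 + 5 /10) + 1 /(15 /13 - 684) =-22059212404 /381711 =-57790.35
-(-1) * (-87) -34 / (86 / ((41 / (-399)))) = -1491962 / 17157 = -86.96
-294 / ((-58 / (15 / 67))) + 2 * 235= 915415 / 1943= 471.13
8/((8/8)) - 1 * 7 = 1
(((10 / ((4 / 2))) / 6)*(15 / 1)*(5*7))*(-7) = -6125 / 2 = -3062.50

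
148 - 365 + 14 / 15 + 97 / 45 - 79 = -13181 / 45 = -292.91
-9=-9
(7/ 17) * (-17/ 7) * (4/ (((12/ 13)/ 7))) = -91/ 3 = -30.33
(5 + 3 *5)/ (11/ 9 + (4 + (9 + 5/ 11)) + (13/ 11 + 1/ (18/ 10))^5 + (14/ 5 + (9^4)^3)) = 475495024950/ 6714691975574348928253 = 0.00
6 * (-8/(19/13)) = -624/19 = -32.84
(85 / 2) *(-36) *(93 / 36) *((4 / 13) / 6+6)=-310930 / 13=-23917.69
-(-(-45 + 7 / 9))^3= -63044792 / 729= -86481.20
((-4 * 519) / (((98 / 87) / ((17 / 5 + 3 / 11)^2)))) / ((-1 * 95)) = 3684846024 / 14081375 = 261.68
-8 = -8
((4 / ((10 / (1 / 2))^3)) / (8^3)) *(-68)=-17 / 256000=-0.00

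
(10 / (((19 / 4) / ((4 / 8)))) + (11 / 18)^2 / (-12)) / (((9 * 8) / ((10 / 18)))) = 377305 / 47869056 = 0.01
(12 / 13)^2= 144 / 169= 0.85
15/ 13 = 1.15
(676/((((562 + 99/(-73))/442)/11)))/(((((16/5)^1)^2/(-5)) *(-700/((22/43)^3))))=199591748785/364446094768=0.55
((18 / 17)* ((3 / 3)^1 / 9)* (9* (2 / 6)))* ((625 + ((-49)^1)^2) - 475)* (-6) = -91836 / 17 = -5402.12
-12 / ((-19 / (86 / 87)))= 344 / 551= 0.62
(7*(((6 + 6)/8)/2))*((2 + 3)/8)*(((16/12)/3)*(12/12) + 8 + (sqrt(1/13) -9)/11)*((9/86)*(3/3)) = 945*sqrt(13)/393536 + 79275/30272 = 2.63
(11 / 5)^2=121 / 25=4.84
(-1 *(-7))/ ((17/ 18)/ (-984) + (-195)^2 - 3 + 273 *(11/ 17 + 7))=301104/ 1725310697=0.00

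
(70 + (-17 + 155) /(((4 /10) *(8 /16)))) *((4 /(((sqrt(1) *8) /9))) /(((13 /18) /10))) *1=615600 /13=47353.85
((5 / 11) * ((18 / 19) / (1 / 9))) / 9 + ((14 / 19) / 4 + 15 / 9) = 2.28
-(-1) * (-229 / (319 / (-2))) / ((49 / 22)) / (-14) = -458 / 9947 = -0.05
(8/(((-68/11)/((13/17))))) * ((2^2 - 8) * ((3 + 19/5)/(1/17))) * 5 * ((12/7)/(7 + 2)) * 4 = 36608/21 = 1743.24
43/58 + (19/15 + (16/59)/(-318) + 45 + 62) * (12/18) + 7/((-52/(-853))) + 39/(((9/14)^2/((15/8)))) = 77386559533/212198220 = 364.69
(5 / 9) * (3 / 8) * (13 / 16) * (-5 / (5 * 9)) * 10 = -325 / 1728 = -0.19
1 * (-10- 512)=-522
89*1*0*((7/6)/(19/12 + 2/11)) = 0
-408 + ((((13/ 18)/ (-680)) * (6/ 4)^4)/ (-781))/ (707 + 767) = -408.00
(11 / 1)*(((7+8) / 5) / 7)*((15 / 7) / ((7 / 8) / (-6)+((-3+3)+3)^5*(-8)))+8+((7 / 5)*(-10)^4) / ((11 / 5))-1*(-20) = 321492278988 / 50298941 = 6391.63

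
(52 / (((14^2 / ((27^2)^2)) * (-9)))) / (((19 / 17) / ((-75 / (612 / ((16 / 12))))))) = 2132325 / 931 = 2290.36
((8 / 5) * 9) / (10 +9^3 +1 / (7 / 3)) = 63 / 3235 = 0.02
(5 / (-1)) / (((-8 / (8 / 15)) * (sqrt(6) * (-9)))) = -sqrt(6) / 162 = -0.02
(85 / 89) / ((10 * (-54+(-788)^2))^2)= 17 / 686197817938000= 0.00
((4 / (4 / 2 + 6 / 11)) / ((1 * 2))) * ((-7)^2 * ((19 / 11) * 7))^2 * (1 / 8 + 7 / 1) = 345837639 / 176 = 1964986.59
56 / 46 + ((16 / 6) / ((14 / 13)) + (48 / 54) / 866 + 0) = 2318060 / 627417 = 3.69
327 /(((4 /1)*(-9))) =-109 /12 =-9.08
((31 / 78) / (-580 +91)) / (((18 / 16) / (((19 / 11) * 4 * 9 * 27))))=-28272 / 23309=-1.21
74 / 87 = 0.85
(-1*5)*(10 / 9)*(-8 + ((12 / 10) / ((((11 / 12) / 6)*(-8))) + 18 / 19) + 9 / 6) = 68285 / 1881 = 36.30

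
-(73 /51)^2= -5329 /2601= -2.05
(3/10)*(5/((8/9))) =27/16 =1.69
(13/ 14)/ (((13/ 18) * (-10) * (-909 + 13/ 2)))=9/ 63175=0.00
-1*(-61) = 61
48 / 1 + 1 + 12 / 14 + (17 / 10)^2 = 36923 / 700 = 52.75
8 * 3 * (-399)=-9576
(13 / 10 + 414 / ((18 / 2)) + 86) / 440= 1333 / 4400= 0.30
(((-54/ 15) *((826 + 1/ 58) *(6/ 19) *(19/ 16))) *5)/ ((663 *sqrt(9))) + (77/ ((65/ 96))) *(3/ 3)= 28435413/ 256360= 110.92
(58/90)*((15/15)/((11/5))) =29/99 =0.29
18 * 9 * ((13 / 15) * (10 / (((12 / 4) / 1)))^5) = 520000 / 9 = 57777.78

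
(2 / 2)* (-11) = -11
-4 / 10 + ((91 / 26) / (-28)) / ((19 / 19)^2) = -21 / 40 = -0.52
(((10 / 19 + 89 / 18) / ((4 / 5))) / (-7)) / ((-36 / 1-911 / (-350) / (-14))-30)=1637125 / 110914362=0.01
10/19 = 0.53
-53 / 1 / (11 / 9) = -477 / 11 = -43.36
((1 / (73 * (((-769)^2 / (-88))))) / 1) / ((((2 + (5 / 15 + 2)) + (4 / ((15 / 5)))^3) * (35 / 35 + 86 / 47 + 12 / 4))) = -55836 / 1070470446341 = -0.00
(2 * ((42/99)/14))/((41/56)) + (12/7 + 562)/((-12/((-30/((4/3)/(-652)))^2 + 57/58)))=-11106874134061567/1098636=-10109694324.65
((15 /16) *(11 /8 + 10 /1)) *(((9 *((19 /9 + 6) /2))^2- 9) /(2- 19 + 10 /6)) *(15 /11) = -325122525 /259072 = -1254.95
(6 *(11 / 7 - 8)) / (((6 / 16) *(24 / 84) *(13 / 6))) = -2160 / 13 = -166.15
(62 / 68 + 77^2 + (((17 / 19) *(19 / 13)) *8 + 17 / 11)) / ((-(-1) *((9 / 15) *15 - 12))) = -1980.64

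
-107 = -107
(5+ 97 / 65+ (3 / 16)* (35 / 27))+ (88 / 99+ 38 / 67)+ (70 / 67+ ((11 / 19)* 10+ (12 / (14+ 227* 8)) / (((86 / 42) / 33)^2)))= 22482101279879 / 1343912515920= 16.73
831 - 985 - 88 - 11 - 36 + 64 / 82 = -11817 / 41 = -288.22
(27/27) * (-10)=-10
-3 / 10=-0.30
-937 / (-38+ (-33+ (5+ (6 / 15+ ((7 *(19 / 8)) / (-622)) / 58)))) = 1352128480 / 94664089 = 14.28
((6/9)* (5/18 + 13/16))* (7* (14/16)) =7693/1728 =4.45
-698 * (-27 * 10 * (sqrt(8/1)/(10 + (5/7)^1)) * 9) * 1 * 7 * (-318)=-3523900464 * sqrt(2)/5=-996709565.73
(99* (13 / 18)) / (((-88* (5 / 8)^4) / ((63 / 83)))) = -4.04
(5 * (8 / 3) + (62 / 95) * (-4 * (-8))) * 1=9752 / 285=34.22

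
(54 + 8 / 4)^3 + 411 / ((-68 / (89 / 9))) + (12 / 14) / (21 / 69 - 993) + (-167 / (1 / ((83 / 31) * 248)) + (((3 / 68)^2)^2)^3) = 18942669909754905719423207655455 / 292920805901234828677742592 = 64668.23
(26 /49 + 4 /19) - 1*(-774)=721284 /931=774.74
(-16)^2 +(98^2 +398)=10258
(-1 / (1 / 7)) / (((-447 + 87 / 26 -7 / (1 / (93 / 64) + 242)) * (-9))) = -1026935 / 585814221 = -0.00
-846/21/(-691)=282/4837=0.06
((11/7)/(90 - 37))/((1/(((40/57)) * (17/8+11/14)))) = 0.06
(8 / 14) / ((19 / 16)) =64 / 133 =0.48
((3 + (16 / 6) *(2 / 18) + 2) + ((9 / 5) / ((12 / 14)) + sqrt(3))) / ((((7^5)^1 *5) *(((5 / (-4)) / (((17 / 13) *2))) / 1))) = -135796 / 737407125 - 136 *sqrt(3) / 5462275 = -0.00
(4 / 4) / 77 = 0.01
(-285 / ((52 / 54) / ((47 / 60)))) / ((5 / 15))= -72333 / 104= -695.51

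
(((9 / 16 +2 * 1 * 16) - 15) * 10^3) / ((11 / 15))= 526875 / 22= 23948.86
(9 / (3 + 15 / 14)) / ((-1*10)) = -21 / 95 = -0.22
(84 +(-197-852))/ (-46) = 965/ 46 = 20.98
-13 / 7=-1.86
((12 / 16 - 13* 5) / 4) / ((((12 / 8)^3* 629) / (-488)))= 62708 / 16983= 3.69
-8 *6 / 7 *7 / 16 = -3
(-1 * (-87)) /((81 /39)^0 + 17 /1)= 29 /6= 4.83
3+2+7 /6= 37 /6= 6.17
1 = 1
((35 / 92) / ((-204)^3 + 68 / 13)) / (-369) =455 / 3746690166672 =0.00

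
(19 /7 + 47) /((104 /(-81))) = -7047 /182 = -38.72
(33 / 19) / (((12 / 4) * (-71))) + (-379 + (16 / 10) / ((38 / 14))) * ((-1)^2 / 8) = -2552819 / 53960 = -47.31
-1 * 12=-12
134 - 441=-307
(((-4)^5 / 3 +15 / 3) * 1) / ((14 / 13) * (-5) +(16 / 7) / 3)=91819 / 1262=72.76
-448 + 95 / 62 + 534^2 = 17651991 / 62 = 284709.53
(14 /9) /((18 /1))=7 /81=0.09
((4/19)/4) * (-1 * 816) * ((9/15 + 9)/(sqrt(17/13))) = -2304 * sqrt(221)/95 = -360.54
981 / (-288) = -109 / 32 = -3.41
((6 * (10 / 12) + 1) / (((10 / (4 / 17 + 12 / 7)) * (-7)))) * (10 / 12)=-116 / 833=-0.14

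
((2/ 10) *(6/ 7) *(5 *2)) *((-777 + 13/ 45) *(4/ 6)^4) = -2236928/ 8505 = -263.01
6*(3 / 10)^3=81 / 500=0.16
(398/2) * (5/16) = 995/16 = 62.19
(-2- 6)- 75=-83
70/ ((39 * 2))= 35/ 39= 0.90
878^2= 770884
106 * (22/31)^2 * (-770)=-39504080/961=-41107.26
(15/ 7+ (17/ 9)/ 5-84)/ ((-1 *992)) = 0.08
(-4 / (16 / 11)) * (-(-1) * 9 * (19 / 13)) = -1881 / 52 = -36.17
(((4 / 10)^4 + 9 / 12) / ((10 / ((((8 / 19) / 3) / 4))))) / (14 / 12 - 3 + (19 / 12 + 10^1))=1939 / 6946875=0.00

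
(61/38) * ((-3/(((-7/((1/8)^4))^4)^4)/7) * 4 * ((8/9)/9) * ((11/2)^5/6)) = -0.00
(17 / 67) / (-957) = -0.00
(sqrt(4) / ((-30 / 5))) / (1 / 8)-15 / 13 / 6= -223 / 78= -2.86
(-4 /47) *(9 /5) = -36 /235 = -0.15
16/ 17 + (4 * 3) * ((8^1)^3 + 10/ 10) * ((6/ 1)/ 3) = 209320/ 17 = 12312.94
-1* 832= -832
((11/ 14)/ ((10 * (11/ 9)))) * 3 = 27/ 140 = 0.19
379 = 379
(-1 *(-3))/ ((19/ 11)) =1.74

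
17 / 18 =0.94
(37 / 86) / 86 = 37 / 7396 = 0.01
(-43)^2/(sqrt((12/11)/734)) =1849*sqrt(24222)/6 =47961.27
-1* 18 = -18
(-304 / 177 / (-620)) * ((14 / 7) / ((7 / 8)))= 1216 / 192045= 0.01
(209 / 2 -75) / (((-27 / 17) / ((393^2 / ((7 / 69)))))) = -395887109 / 14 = -28277650.64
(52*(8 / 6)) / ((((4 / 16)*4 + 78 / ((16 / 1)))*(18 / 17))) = 14144 / 1269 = 11.15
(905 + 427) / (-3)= -444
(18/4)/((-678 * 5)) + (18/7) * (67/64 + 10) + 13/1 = 748601/18080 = 41.40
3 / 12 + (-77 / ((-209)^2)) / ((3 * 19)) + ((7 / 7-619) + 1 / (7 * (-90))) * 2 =-117477792941 / 95065740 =-1235.75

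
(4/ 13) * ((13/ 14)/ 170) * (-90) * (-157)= 23.75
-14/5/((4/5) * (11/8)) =-28/11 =-2.55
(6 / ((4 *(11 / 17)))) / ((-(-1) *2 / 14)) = 357 / 22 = 16.23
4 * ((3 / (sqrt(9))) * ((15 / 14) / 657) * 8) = 80 / 1533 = 0.05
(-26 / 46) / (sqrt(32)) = -13 * sqrt(2) / 184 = -0.10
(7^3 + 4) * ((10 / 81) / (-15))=-2.86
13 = 13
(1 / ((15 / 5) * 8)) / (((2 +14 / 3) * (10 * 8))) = 1 / 12800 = 0.00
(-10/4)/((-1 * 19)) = 5/38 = 0.13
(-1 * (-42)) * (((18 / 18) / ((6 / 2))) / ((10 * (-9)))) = -7 / 45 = -0.16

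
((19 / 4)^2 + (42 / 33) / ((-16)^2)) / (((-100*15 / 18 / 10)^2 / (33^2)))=1132461 / 3200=353.89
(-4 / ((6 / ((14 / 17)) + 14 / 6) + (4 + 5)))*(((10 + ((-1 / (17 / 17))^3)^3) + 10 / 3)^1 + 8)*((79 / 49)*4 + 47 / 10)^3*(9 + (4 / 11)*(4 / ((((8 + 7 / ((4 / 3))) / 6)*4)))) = -53138416774457781 / 957801517750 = -55479.57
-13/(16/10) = -65/8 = -8.12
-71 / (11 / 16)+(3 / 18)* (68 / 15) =-50746 / 495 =-102.52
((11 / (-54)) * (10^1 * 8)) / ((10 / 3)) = -44 / 9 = -4.89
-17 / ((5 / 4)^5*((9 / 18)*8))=-4352 / 3125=-1.39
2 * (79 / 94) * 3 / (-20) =-237 / 940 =-0.25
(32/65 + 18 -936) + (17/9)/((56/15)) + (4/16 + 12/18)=-10003649/10920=-916.09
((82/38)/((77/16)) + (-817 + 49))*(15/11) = -16843920/16093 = -1046.66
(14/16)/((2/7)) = 49/16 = 3.06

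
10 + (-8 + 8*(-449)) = -3590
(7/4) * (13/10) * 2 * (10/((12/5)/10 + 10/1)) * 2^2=2275/128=17.77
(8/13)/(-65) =-8/845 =-0.01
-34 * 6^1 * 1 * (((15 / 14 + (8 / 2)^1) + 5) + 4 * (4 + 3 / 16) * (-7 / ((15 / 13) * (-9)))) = -1372733 / 315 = -4357.88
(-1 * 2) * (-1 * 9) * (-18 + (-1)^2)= -306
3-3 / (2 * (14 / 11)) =51 / 28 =1.82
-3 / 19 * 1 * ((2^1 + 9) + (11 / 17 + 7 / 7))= -645 / 323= -2.00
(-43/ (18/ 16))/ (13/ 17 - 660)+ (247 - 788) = -54561035/ 100863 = -540.94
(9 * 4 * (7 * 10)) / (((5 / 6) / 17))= 51408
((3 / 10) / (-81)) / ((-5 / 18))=1 / 75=0.01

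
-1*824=-824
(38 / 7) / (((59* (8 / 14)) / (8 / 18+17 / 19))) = 229 / 1062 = 0.22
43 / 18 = 2.39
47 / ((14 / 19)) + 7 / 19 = 17065 / 266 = 64.15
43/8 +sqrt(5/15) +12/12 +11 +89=sqrt(3)/3 +851/8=106.95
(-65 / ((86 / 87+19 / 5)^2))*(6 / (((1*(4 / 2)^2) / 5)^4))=-23061796875 / 555377792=-41.52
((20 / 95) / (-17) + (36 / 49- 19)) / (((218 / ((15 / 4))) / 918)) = -288.63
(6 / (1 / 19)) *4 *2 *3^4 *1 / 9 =8208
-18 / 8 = -9 / 4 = -2.25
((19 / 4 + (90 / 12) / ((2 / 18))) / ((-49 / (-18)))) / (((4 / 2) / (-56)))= -5202 / 7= -743.14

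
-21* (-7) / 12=49 / 4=12.25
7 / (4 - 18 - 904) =-7 / 918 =-0.01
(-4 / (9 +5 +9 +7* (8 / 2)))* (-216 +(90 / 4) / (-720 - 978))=81509 / 4811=16.94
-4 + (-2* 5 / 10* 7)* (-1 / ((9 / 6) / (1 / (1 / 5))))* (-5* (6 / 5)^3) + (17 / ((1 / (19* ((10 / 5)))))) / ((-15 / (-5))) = 146 / 15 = 9.73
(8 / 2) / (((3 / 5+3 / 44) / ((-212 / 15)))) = -37312 / 441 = -84.61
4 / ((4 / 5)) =5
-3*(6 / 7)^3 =-648 / 343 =-1.89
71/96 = 0.74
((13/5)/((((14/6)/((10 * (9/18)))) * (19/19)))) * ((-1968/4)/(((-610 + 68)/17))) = 163098/1897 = 85.98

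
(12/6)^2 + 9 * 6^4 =11668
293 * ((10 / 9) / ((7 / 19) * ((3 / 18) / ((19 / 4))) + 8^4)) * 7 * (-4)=-14808220 / 6653973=-2.23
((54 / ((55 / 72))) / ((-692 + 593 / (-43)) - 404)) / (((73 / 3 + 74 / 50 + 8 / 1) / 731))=-76382190 / 55467709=-1.38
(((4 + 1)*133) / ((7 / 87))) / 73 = 8265 / 73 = 113.22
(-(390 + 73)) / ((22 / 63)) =-29169 / 22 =-1325.86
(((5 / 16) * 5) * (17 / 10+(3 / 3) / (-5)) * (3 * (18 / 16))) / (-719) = -2025 / 184064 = -0.01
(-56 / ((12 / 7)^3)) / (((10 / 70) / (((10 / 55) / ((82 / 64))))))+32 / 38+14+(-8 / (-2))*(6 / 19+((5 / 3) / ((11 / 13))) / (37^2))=1605603622 / 316735947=5.07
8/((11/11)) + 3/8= 67/8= 8.38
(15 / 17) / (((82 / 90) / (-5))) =-4.84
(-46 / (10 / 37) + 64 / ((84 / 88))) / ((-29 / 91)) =140803 / 435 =323.69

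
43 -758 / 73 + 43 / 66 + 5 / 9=488885 / 14454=33.82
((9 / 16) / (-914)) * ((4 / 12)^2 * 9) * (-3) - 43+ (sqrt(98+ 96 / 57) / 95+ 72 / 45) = -3027033 / 73120+ sqrt(35986) / 1805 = -41.29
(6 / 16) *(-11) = -33 / 8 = -4.12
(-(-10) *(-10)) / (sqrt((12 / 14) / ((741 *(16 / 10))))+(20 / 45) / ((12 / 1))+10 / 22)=-29989159200 / 146980411+17641800 *sqrt(8645) / 146980411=-192.88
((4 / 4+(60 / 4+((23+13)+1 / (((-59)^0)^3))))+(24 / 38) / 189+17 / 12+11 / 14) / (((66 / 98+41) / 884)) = 408910775 / 349182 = 1171.05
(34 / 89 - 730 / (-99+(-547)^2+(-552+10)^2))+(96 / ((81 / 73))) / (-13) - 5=-104406138340 / 9260395443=-11.27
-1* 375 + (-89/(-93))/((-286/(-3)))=-3324661/8866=-374.99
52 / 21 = 2.48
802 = 802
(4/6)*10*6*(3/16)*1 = 15/2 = 7.50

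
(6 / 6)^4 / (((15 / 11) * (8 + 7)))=11 / 225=0.05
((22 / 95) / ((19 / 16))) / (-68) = -88 / 30685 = -0.00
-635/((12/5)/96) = -25400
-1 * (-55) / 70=0.79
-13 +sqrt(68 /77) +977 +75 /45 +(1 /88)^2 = 966.61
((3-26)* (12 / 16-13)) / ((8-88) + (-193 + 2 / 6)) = -3381 / 3272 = -1.03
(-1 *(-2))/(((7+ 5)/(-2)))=-1/3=-0.33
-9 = -9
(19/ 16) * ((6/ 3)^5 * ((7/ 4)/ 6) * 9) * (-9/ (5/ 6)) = -10773/ 10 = -1077.30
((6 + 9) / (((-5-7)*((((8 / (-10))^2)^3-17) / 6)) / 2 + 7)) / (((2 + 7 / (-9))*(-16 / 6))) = -6328125 / 32639552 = -0.19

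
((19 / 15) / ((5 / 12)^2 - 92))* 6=-5472 / 66115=-0.08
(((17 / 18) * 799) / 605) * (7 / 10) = 95081 / 108900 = 0.87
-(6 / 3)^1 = -2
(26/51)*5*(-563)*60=-1463800/17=-86105.88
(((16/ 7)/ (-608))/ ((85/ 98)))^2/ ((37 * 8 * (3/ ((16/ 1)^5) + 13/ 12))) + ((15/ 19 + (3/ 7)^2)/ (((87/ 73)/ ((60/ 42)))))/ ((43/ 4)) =15263974314064138064/ 140666853194210794325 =0.11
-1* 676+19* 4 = -600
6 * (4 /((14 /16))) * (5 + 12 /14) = 7872 /49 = 160.65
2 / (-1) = -2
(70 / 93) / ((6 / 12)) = 140 / 93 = 1.51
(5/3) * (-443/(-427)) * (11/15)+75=293098/3843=76.27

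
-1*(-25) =25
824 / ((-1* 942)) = -412 / 471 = -0.87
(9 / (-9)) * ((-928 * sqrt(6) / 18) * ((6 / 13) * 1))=928 * sqrt(6) / 39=58.29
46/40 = 23/20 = 1.15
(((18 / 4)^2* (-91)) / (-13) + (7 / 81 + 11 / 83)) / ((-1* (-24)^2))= -3817829 / 15489792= -0.25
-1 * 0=0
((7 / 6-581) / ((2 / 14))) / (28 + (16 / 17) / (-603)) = -83214201 / 574024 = -144.97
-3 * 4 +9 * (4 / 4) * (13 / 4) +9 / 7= 519 / 28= 18.54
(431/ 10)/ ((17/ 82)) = 17671/ 85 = 207.89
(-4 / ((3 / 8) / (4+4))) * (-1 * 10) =2560 / 3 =853.33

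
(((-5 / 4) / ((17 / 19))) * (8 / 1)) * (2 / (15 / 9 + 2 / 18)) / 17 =-855 / 1156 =-0.74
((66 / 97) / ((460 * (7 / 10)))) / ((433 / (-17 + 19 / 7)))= -3300 / 47335127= -0.00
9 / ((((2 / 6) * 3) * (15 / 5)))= 3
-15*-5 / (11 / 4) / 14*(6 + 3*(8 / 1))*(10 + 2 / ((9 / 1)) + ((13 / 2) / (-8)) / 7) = 1273375 / 2156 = 590.62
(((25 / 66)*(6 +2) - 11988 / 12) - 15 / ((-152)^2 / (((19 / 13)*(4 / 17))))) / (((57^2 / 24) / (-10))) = 73.57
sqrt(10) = 3.16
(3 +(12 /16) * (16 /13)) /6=17 /26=0.65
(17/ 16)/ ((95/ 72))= 153/ 190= 0.81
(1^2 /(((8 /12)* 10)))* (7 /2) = 21 /40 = 0.52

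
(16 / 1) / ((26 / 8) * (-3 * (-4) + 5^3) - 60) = 64 / 1541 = 0.04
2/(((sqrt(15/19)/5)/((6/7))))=4 * sqrt(285)/7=9.65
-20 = -20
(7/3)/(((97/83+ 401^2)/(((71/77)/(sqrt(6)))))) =83*sqrt(6)/37220040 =0.00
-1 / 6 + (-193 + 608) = 2489 / 6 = 414.83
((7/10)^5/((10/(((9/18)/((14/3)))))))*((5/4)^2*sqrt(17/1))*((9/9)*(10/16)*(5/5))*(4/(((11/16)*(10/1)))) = 7203*sqrt(17)/7040000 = 0.00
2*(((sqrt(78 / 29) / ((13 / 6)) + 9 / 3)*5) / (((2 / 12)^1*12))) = 30*sqrt(2262) / 377 + 15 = 18.78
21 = 21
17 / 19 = 0.89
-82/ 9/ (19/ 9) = -82/ 19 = -4.32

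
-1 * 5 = -5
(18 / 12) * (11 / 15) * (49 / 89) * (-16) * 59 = -254408 / 445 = -571.70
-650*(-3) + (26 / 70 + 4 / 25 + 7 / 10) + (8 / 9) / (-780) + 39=244499791 / 122850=1990.23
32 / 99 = 0.32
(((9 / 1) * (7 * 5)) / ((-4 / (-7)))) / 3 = 735 / 4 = 183.75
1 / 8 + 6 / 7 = 55 / 56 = 0.98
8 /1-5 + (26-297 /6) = -41 /2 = -20.50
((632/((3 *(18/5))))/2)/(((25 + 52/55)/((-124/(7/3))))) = -59.93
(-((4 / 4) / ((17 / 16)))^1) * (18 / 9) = -32 / 17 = -1.88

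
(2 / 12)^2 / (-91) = -1 / 3276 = -0.00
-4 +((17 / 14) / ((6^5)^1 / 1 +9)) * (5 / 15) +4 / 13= -3.69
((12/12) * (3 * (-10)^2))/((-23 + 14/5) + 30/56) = -42000/2753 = -15.26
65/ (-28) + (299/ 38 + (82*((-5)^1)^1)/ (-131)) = 604701/ 69692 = 8.68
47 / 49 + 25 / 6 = 1507 / 294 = 5.13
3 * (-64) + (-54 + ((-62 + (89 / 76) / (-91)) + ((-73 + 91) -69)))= -2482933 / 6916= -359.01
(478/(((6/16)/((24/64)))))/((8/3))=179.25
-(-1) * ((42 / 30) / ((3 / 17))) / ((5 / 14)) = 1666 / 75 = 22.21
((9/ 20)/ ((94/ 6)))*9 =243/ 940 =0.26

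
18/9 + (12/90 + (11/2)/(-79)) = 4891/2370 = 2.06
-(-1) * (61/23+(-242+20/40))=-10987/46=-238.85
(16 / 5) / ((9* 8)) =2 / 45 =0.04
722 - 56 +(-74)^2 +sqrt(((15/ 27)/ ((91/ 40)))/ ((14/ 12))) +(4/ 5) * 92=20 * sqrt(39)/ 273 +31078/ 5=6216.06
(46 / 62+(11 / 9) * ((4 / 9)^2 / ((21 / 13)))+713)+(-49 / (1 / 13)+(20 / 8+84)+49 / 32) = 2504602291 / 15186528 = 164.92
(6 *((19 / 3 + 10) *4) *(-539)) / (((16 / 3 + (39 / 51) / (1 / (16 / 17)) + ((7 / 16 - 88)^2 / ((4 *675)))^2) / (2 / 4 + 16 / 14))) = -24588.59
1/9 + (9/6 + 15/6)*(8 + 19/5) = 2129/45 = 47.31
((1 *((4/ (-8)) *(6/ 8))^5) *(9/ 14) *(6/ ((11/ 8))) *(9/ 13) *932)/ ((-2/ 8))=13758417/ 256256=53.69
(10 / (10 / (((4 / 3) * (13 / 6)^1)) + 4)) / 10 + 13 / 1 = 1274 / 97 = 13.13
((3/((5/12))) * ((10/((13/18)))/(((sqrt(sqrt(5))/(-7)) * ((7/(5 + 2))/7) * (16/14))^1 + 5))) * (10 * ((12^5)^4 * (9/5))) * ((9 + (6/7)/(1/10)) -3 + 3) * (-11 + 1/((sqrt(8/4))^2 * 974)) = -2912912010001478274295483479324027676262400/10953648632759599 -13587927743447128976305462294222869626880 * 5^(1/4)/10953648632759599 -63383919502960368402591077757307846656 * sqrt(5)/10953648632759599 -1478342145841641245541482863144206336 * 5^(3/4)/54768243163797995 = -267798750801504689755384100.00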